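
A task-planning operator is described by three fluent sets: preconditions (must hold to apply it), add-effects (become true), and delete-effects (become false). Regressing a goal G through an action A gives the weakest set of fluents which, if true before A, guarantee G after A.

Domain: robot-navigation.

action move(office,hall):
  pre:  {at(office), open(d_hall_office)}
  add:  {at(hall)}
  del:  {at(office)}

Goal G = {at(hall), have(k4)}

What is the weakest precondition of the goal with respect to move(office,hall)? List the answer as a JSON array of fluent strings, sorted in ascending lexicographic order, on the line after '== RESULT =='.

Regress:
  G ∩ del = {}  (empty — regression defined)
  G \ add = {at(hall), have(k4)} \ {at(hall)} = {have(k4)}
  ∪ pre   = {have(k4)} ∪ {at(office), open(d_hall_office)}
          = {at(office), have(k4), open(d_hall_office)}

== RESULT ==
["at(office)", "have(k4)", "open(d_hall_office)"]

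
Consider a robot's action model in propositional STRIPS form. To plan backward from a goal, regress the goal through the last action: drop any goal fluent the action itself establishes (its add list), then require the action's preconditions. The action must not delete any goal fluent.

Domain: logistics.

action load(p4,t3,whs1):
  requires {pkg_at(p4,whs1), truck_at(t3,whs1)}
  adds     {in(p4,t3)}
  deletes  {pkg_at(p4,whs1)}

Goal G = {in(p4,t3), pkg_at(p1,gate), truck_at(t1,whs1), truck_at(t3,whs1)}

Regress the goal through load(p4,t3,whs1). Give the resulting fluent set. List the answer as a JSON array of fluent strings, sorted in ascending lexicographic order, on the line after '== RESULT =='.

Compute (G \ add) ∪ pre:
  G ∩ del = {}  (empty — regression defined)
  G \ add = {in(p4,t3), pkg_at(p1,gate), truck_at(t1,whs1), truck_at(t3,whs1)} \ {in(p4,t3)} = {pkg_at(p1,gate), truck_at(t1,whs1), truck_at(t3,whs1)}
  ∪ pre   = {pkg_at(p1,gate), truck_at(t1,whs1), truck_at(t3,whs1)} ∪ {pkg_at(p4,whs1), truck_at(t3,whs1)}
          = {pkg_at(p1,gate), pkg_at(p4,whs1), truck_at(t1,whs1), truck_at(t3,whs1)}

== RESULT ==
["pkg_at(p1,gate)", "pkg_at(p4,whs1)", "truck_at(t1,whs1)", "truck_at(t3,whs1)"]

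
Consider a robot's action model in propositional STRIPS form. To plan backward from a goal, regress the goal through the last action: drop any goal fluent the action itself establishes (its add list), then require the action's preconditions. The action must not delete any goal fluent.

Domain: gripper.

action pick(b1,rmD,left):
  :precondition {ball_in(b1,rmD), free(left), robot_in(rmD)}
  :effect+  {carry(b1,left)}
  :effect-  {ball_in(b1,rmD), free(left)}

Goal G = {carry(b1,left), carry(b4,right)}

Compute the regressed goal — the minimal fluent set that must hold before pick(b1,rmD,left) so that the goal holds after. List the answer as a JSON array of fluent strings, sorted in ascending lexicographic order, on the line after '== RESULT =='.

Regress:
  G ∩ del = {}  (empty — regression defined)
  G \ add = {carry(b1,left), carry(b4,right)} \ {carry(b1,left)} = {carry(b4,right)}
  ∪ pre   = {carry(b4,right)} ∪ {ball_in(b1,rmD), free(left), robot_in(rmD)}
          = {ball_in(b1,rmD), carry(b4,right), free(left), robot_in(rmD)}

== RESULT ==
["ball_in(b1,rmD)", "carry(b4,right)", "free(left)", "robot_in(rmD)"]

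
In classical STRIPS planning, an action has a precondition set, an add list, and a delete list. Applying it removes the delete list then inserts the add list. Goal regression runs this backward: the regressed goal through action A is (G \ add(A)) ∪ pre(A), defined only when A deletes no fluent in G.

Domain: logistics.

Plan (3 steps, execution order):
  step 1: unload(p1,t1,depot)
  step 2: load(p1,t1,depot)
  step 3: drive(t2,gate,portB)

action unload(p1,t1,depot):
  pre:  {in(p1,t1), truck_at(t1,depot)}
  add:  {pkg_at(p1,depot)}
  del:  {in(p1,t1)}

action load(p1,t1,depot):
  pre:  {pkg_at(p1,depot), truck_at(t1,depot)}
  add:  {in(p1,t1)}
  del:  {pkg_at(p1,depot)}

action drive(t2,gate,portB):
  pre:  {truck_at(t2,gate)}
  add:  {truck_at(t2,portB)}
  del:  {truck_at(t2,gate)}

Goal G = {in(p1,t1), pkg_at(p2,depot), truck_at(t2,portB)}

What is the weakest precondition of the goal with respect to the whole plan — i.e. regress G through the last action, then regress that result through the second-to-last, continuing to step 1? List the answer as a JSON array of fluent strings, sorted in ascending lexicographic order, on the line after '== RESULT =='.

Work backward from the goal:
  through step 3 (drive(t2,gate,portB)): drop {truck_at(t2,portB)}, keep {in(p1,t1), pkg_at(p2,depot)}, require {truck_at(t2,gate)}
    → {in(p1,t1), pkg_at(p2,depot), truck_at(t2,gate)}
  through step 2 (load(p1,t1,depot)): drop {in(p1,t1)}, keep {pkg_at(p2,depot), truck_at(t2,gate)}, require {pkg_at(p1,depot), truck_at(t1,depot)}
    → {pkg_at(p1,depot), pkg_at(p2,depot), truck_at(t1,depot), truck_at(t2,gate)}
  through step 1 (unload(p1,t1,depot)): drop {pkg_at(p1,depot)}, keep {pkg_at(p2,depot), truck_at(t1,depot), truck_at(t2,gate)}, require {in(p1,t1), truck_at(t1,depot)}
    → {in(p1,t1), pkg_at(p2,depot), truck_at(t1,depot), truck_at(t2,gate)}

== RESULT ==
["in(p1,t1)", "pkg_at(p2,depot)", "truck_at(t1,depot)", "truck_at(t2,gate)"]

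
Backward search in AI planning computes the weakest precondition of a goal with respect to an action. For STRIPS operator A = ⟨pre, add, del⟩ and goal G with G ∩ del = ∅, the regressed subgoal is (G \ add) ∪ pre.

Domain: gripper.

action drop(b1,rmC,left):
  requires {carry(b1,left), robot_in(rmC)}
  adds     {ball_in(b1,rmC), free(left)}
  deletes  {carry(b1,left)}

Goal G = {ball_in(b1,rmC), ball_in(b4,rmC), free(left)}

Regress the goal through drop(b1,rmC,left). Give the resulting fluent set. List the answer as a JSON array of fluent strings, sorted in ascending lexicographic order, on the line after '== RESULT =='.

Regress:
  G ∩ del = {}  (empty — regression defined)
  G \ add = {ball_in(b1,rmC), ball_in(b4,rmC), free(left)} \ {ball_in(b1,rmC), free(left)} = {ball_in(b4,rmC)}
  ∪ pre   = {ball_in(b4,rmC)} ∪ {carry(b1,left), robot_in(rmC)}
          = {ball_in(b4,rmC), carry(b1,left), robot_in(rmC)}

== RESULT ==
["ball_in(b4,rmC)", "carry(b1,left)", "robot_in(rmC)"]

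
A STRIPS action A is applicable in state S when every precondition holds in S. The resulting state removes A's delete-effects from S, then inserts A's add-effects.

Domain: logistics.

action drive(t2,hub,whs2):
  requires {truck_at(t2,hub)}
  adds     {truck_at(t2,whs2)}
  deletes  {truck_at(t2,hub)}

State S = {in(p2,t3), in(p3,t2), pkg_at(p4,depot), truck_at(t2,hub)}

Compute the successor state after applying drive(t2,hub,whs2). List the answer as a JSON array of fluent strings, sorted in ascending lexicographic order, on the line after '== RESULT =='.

Progress:
  pre ⊆ S: {truck_at(t2,hub)} ⊆ S  — applicable
  S \ del = {in(p2,t3), in(p3,t2), pkg_at(p4,depot)}
  ∪ add   = {in(p2,t3), in(p3,t2), pkg_at(p4,depot), truck_at(t2,whs2)}

== RESULT ==
["in(p2,t3)", "in(p3,t2)", "pkg_at(p4,depot)", "truck_at(t2,whs2)"]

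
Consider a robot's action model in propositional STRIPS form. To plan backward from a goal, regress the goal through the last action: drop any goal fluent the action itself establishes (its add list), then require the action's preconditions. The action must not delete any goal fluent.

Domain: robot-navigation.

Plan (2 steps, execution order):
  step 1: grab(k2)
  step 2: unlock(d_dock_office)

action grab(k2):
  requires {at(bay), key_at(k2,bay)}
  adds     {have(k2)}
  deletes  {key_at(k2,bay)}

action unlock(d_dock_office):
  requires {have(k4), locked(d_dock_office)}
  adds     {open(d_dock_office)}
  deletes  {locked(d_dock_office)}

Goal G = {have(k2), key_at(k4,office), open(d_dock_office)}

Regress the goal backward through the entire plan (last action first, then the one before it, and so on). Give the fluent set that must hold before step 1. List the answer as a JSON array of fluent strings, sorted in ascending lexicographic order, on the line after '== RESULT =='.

Regress step by step:
  through step 2 (unlock(d_dock_office)): drop {open(d_dock_office)}, keep {have(k2), key_at(k4,office)}, require {have(k4), locked(d_dock_office)}
    → {have(k2), have(k4), key_at(k4,office), locked(d_dock_office)}
  through step 1 (grab(k2)): drop {have(k2)}, keep {have(k4), key_at(k4,office), locked(d_dock_office)}, require {at(bay), key_at(k2,bay)}
    → {at(bay), have(k4), key_at(k2,bay), key_at(k4,office), locked(d_dock_office)}

== RESULT ==
["at(bay)", "have(k4)", "key_at(k2,bay)", "key_at(k4,office)", "locked(d_dock_office)"]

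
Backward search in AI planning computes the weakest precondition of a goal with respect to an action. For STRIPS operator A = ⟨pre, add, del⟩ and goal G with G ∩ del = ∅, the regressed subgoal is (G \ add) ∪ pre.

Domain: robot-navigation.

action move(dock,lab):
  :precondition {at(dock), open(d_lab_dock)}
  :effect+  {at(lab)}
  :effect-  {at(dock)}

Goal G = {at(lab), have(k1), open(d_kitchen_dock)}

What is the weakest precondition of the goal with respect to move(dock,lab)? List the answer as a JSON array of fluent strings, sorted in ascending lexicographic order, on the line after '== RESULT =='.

Compute (G \ add) ∪ pre:
  G ∩ del = {}  (empty — regression defined)
  G \ add = {at(lab), have(k1), open(d_kitchen_dock)} \ {at(lab)} = {have(k1), open(d_kitchen_dock)}
  ∪ pre   = {have(k1), open(d_kitchen_dock)} ∪ {at(dock), open(d_lab_dock)}
          = {at(dock), have(k1), open(d_kitchen_dock), open(d_lab_dock)}

== RESULT ==
["at(dock)", "have(k1)", "open(d_kitchen_dock)", "open(d_lab_dock)"]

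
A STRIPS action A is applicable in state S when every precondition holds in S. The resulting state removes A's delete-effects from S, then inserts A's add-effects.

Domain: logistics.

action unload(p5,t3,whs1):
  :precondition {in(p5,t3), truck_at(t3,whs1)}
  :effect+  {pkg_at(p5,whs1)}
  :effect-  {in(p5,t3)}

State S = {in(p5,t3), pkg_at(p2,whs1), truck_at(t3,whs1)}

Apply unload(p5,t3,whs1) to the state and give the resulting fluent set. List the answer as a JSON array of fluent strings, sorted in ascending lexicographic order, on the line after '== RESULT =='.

Compute (S \ del) ∪ add:
  pre ⊆ S: {in(p5,t3), truck_at(t3,whs1)} ⊆ S  — applicable
  S \ del = {pkg_at(p2,whs1), truck_at(t3,whs1)}
  ∪ add   = {pkg_at(p2,whs1), pkg_at(p5,whs1), truck_at(t3,whs1)}

== RESULT ==
["pkg_at(p2,whs1)", "pkg_at(p5,whs1)", "truck_at(t3,whs1)"]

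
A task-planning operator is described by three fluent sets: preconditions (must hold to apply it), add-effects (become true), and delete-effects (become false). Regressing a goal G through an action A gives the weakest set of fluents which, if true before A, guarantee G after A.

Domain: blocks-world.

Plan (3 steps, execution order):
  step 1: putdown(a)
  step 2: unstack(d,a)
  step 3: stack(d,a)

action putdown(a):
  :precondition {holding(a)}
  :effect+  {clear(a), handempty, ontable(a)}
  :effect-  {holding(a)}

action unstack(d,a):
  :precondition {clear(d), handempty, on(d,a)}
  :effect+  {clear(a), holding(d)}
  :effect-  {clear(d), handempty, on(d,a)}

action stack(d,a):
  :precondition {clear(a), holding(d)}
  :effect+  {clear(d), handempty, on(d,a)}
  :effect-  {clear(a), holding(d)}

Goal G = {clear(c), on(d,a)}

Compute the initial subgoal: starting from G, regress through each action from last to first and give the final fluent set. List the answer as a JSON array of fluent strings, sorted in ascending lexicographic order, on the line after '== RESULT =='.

Regress step by step:
  through step 3 (stack(d,a)): drop {on(d,a)}, keep {clear(c)}, require {clear(a), holding(d)}
    → {clear(a), clear(c), holding(d)}
  through step 2 (unstack(d,a)): drop {clear(a), holding(d)}, keep {clear(c)}, require {clear(d), handempty, on(d,a)}
    → {clear(c), clear(d), handempty, on(d,a)}
  through step 1 (putdown(a)): drop {handempty}, keep {clear(c), clear(d), on(d,a)}, require {holding(a)}
    → {clear(c), clear(d), holding(a), on(d,a)}

== RESULT ==
["clear(c)", "clear(d)", "holding(a)", "on(d,a)"]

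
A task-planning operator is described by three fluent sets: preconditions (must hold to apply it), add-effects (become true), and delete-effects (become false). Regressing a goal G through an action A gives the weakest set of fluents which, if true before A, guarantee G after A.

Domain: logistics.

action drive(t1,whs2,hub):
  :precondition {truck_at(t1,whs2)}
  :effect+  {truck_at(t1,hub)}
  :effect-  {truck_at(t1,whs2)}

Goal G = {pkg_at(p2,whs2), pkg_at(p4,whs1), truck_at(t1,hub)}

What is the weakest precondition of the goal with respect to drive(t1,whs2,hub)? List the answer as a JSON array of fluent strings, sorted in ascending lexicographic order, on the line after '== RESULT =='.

Regress:
  G ∩ del = {}  (empty — regression defined)
  G \ add = {pkg_at(p2,whs2), pkg_at(p4,whs1), truck_at(t1,hub)} \ {truck_at(t1,hub)} = {pkg_at(p2,whs2), pkg_at(p4,whs1)}
  ∪ pre   = {pkg_at(p2,whs2), pkg_at(p4,whs1)} ∪ {truck_at(t1,whs2)}
          = {pkg_at(p2,whs2), pkg_at(p4,whs1), truck_at(t1,whs2)}

== RESULT ==
["pkg_at(p2,whs2)", "pkg_at(p4,whs1)", "truck_at(t1,whs2)"]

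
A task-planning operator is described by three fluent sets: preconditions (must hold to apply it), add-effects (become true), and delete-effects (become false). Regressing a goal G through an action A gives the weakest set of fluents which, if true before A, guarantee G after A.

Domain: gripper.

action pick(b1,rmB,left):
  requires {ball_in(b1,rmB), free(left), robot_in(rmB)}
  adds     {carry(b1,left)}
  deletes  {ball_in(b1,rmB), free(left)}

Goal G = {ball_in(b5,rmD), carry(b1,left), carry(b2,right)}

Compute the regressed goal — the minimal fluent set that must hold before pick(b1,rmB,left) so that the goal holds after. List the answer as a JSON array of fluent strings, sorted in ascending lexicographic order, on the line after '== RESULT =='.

Compute (G \ add) ∪ pre:
  G ∩ del = {}  (empty — regression defined)
  G \ add = {ball_in(b5,rmD), carry(b1,left), carry(b2,right)} \ {carry(b1,left)} = {ball_in(b5,rmD), carry(b2,right)}
  ∪ pre   = {ball_in(b5,rmD), carry(b2,right)} ∪ {ball_in(b1,rmB), free(left), robot_in(rmB)}
          = {ball_in(b1,rmB), ball_in(b5,rmD), carry(b2,right), free(left), robot_in(rmB)}

== RESULT ==
["ball_in(b1,rmB)", "ball_in(b5,rmD)", "carry(b2,right)", "free(left)", "robot_in(rmB)"]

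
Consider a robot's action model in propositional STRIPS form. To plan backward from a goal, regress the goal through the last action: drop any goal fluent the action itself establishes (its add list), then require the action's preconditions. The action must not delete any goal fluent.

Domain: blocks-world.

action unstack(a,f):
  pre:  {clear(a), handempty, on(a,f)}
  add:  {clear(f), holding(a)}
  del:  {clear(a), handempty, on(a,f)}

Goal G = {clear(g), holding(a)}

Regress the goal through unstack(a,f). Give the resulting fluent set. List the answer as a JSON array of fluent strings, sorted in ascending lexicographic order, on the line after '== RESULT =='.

Regress:
  G ∩ del = {}  (empty — regression defined)
  G \ add = {clear(g), holding(a)} \ {clear(f), holding(a)} = {clear(g)}
  ∪ pre   = {clear(g)} ∪ {clear(a), handempty, on(a,f)}
          = {clear(a), clear(g), handempty, on(a,f)}

== RESULT ==
["clear(a)", "clear(g)", "handempty", "on(a,f)"]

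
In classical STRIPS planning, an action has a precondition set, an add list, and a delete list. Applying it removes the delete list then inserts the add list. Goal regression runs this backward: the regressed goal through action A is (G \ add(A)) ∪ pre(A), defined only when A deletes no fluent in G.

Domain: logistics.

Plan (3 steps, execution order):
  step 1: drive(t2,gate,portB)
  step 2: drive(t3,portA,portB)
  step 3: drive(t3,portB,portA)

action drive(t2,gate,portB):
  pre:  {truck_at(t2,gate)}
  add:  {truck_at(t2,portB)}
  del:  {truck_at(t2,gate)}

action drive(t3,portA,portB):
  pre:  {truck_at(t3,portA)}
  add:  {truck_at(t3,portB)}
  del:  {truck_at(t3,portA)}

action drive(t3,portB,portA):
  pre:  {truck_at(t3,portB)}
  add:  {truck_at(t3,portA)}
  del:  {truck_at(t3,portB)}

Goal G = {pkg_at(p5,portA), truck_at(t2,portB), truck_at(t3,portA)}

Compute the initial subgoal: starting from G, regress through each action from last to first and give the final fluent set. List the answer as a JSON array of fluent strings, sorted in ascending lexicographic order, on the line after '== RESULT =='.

Regress step by step:
  through step 3 (drive(t3,portB,portA)): drop {truck_at(t3,portA)}, keep {pkg_at(p5,portA), truck_at(t2,portB)}, require {truck_at(t3,portB)}
    → {pkg_at(p5,portA), truck_at(t2,portB), truck_at(t3,portB)}
  through step 2 (drive(t3,portA,portB)): drop {truck_at(t3,portB)}, keep {pkg_at(p5,portA), truck_at(t2,portB)}, require {truck_at(t3,portA)}
    → {pkg_at(p5,portA), truck_at(t2,portB), truck_at(t3,portA)}
  through step 1 (drive(t2,gate,portB)): drop {truck_at(t2,portB)}, keep {pkg_at(p5,portA), truck_at(t3,portA)}, require {truck_at(t2,gate)}
    → {pkg_at(p5,portA), truck_at(t2,gate), truck_at(t3,portA)}

== RESULT ==
["pkg_at(p5,portA)", "truck_at(t2,gate)", "truck_at(t3,portA)"]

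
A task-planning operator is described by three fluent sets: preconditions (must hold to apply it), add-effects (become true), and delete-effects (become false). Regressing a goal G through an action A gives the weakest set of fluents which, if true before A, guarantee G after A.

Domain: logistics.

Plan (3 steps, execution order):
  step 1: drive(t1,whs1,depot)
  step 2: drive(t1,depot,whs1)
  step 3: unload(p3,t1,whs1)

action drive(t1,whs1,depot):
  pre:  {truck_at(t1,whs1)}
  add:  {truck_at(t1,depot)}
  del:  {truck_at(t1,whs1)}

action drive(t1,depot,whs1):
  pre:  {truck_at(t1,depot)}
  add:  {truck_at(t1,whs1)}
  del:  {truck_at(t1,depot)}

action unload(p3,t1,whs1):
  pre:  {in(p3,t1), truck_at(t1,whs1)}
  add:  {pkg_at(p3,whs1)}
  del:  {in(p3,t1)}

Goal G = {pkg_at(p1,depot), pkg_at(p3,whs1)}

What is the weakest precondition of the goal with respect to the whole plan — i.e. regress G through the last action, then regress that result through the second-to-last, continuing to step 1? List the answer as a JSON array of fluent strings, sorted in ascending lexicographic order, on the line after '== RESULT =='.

Work backward from the goal:
  through step 3 (unload(p3,t1,whs1)): drop {pkg_at(p3,whs1)}, keep {pkg_at(p1,depot)}, require {in(p3,t1), truck_at(t1,whs1)}
    → {in(p3,t1), pkg_at(p1,depot), truck_at(t1,whs1)}
  through step 2 (drive(t1,depot,whs1)): drop {truck_at(t1,whs1)}, keep {in(p3,t1), pkg_at(p1,depot)}, require {truck_at(t1,depot)}
    → {in(p3,t1), pkg_at(p1,depot), truck_at(t1,depot)}
  through step 1 (drive(t1,whs1,depot)): drop {truck_at(t1,depot)}, keep {in(p3,t1), pkg_at(p1,depot)}, require {truck_at(t1,whs1)}
    → {in(p3,t1), pkg_at(p1,depot), truck_at(t1,whs1)}

== RESULT ==
["in(p3,t1)", "pkg_at(p1,depot)", "truck_at(t1,whs1)"]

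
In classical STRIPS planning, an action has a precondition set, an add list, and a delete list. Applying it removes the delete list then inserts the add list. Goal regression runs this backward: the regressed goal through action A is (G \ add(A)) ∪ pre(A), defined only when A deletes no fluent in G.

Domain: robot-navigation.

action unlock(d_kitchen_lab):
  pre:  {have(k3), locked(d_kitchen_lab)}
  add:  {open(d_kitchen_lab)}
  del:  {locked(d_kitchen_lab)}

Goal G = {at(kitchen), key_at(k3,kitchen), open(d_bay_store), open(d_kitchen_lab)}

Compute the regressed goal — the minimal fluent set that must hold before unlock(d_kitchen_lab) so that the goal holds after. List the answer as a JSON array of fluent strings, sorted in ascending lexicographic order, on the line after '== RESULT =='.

Regress:
  G ∩ del = {}  (empty — regression defined)
  G \ add = {at(kitchen), key_at(k3,kitchen), open(d_bay_store), open(d_kitchen_lab)} \ {open(d_kitchen_lab)} = {at(kitchen), key_at(k3,kitchen), open(d_bay_store)}
  ∪ pre   = {at(kitchen), key_at(k3,kitchen), open(d_bay_store)} ∪ {have(k3), locked(d_kitchen_lab)}
          = {at(kitchen), have(k3), key_at(k3,kitchen), locked(d_kitchen_lab), open(d_bay_store)}

== RESULT ==
["at(kitchen)", "have(k3)", "key_at(k3,kitchen)", "locked(d_kitchen_lab)", "open(d_bay_store)"]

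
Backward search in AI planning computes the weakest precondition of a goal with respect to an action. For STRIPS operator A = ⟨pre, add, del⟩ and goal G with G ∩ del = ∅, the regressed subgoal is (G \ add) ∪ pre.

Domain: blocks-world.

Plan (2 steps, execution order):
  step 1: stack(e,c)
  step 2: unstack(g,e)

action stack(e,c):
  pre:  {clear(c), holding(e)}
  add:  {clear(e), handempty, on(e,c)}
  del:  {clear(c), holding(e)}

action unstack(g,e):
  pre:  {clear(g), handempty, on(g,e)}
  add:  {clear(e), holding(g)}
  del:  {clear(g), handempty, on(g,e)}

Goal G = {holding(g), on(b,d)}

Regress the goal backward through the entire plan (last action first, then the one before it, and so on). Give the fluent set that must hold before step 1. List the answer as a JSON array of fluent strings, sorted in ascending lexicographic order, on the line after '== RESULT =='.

Regress step by step:
  through step 2 (unstack(g,e)): drop {holding(g)}, keep {on(b,d)}, require {clear(g), handempty, on(g,e)}
    → {clear(g), handempty, on(b,d), on(g,e)}
  through step 1 (stack(e,c)): drop {handempty}, keep {clear(g), on(b,d), on(g,e)}, require {clear(c), holding(e)}
    → {clear(c), clear(g), holding(e), on(b,d), on(g,e)}

== RESULT ==
["clear(c)", "clear(g)", "holding(e)", "on(b,d)", "on(g,e)"]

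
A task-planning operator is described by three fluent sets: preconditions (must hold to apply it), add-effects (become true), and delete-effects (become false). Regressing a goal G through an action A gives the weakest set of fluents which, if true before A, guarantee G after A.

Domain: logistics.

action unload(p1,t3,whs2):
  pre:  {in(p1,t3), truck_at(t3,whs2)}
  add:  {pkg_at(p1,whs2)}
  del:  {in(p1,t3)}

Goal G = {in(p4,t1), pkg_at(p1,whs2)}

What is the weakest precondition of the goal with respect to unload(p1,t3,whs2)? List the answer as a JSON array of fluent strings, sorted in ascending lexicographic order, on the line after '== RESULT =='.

Compute (G \ add) ∪ pre:
  G ∩ del = {}  (empty — regression defined)
  G \ add = {in(p4,t1), pkg_at(p1,whs2)} \ {pkg_at(p1,whs2)} = {in(p4,t1)}
  ∪ pre   = {in(p4,t1)} ∪ {in(p1,t3), truck_at(t3,whs2)}
          = {in(p1,t3), in(p4,t1), truck_at(t3,whs2)}

== RESULT ==
["in(p1,t3)", "in(p4,t1)", "truck_at(t3,whs2)"]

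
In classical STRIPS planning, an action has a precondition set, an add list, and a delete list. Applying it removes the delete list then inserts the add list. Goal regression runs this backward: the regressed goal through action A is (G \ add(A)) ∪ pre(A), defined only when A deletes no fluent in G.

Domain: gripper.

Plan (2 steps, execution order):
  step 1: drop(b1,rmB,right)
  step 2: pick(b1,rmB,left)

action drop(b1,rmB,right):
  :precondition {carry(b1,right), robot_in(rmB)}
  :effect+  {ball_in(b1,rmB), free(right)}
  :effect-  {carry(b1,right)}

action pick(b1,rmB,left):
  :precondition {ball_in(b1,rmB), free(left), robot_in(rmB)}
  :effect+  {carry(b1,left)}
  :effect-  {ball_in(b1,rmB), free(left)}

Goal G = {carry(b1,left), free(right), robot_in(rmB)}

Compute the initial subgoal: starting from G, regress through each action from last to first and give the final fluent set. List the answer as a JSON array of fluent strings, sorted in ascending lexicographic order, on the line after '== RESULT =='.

Regress step by step:
  through step 2 (pick(b1,rmB,left)): drop {carry(b1,left)}, keep {free(right), robot_in(rmB)}, require {ball_in(b1,rmB), free(left), robot_in(rmB)}
    → {ball_in(b1,rmB), free(left), free(right), robot_in(rmB)}
  through step 1 (drop(b1,rmB,right)): drop {ball_in(b1,rmB), free(right)}, keep {free(left), robot_in(rmB)}, require {carry(b1,right), robot_in(rmB)}
    → {carry(b1,right), free(left), robot_in(rmB)}

== RESULT ==
["carry(b1,right)", "free(left)", "robot_in(rmB)"]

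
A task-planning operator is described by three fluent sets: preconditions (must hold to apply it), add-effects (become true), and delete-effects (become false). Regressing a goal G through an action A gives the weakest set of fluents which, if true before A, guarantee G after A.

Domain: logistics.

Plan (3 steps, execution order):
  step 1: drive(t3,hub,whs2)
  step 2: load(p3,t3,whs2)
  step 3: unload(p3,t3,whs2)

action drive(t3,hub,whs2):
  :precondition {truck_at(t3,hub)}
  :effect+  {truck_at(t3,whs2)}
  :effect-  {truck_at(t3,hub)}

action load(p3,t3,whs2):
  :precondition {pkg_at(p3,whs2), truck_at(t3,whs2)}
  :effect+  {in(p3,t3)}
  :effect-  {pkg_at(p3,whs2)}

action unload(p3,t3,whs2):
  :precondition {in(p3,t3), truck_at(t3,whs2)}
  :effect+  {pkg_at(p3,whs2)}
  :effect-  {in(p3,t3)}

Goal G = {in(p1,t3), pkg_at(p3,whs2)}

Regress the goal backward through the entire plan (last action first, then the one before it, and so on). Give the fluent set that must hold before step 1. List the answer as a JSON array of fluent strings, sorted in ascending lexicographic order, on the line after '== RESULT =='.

Work backward from the goal:
  through step 3 (unload(p3,t3,whs2)): drop {pkg_at(p3,whs2)}, keep {in(p1,t3)}, require {in(p3,t3), truck_at(t3,whs2)}
    → {in(p1,t3), in(p3,t3), truck_at(t3,whs2)}
  through step 2 (load(p3,t3,whs2)): drop {in(p3,t3)}, keep {in(p1,t3), truck_at(t3,whs2)}, require {pkg_at(p3,whs2), truck_at(t3,whs2)}
    → {in(p1,t3), pkg_at(p3,whs2), truck_at(t3,whs2)}
  through step 1 (drive(t3,hub,whs2)): drop {truck_at(t3,whs2)}, keep {in(p1,t3), pkg_at(p3,whs2)}, require {truck_at(t3,hub)}
    → {in(p1,t3), pkg_at(p3,whs2), truck_at(t3,hub)}

== RESULT ==
["in(p1,t3)", "pkg_at(p3,whs2)", "truck_at(t3,hub)"]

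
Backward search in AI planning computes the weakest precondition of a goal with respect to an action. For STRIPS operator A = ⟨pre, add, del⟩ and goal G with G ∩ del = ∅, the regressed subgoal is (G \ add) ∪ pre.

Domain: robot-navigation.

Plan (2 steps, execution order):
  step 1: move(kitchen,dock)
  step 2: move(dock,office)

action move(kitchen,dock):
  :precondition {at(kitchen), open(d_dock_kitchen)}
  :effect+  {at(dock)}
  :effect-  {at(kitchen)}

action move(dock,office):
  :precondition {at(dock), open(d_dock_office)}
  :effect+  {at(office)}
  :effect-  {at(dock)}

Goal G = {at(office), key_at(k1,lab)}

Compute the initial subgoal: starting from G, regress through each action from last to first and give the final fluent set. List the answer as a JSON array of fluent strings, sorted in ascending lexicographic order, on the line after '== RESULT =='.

Regress step by step:
  through step 2 (move(dock,office)): drop {at(office)}, keep {key_at(k1,lab)}, require {at(dock), open(d_dock_office)}
    → {at(dock), key_at(k1,lab), open(d_dock_office)}
  through step 1 (move(kitchen,dock)): drop {at(dock)}, keep {key_at(k1,lab), open(d_dock_office)}, require {at(kitchen), open(d_dock_kitchen)}
    → {at(kitchen), key_at(k1,lab), open(d_dock_kitchen), open(d_dock_office)}

== RESULT ==
["at(kitchen)", "key_at(k1,lab)", "open(d_dock_kitchen)", "open(d_dock_office)"]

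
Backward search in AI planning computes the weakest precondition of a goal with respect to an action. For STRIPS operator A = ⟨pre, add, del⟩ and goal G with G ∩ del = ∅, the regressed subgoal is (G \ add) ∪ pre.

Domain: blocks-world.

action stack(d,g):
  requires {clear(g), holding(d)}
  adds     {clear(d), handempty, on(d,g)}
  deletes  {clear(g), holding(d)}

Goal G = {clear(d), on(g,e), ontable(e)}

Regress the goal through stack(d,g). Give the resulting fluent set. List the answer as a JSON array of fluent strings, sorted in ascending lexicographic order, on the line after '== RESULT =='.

Regress:
  G ∩ del = {}  (empty — regression defined)
  G \ add = {clear(d), on(g,e), ontable(e)} \ {clear(d), handempty, on(d,g)} = {on(g,e), ontable(e)}
  ∪ pre   = {on(g,e), ontable(e)} ∪ {clear(g), holding(d)}
          = {clear(g), holding(d), on(g,e), ontable(e)}

== RESULT ==
["clear(g)", "holding(d)", "on(g,e)", "ontable(e)"]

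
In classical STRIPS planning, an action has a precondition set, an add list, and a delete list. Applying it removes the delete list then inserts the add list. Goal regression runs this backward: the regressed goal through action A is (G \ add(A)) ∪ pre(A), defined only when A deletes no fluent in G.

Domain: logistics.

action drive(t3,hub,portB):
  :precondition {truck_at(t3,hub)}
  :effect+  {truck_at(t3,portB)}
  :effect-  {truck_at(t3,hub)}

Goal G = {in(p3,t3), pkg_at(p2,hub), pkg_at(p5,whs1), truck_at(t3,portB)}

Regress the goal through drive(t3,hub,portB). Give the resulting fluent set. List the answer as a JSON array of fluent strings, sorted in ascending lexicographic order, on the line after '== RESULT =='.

Compute (G \ add) ∪ pre:
  G ∩ del = {}  (empty — regression defined)
  G \ add = {in(p3,t3), pkg_at(p2,hub), pkg_at(p5,whs1), truck_at(t3,portB)} \ {truck_at(t3,portB)} = {in(p3,t3), pkg_at(p2,hub), pkg_at(p5,whs1)}
  ∪ pre   = {in(p3,t3), pkg_at(p2,hub), pkg_at(p5,whs1)} ∪ {truck_at(t3,hub)}
          = {in(p3,t3), pkg_at(p2,hub), pkg_at(p5,whs1), truck_at(t3,hub)}

== RESULT ==
["in(p3,t3)", "pkg_at(p2,hub)", "pkg_at(p5,whs1)", "truck_at(t3,hub)"]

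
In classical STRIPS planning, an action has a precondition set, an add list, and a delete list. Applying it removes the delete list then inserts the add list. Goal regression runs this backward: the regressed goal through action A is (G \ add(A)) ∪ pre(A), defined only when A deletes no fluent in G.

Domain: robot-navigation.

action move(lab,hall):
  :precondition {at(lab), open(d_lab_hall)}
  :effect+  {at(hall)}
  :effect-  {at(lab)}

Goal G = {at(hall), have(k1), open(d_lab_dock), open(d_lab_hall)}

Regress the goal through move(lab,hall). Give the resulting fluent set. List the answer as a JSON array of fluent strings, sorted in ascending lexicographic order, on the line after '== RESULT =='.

Regress:
  G ∩ del = {}  (empty — regression defined)
  G \ add = {at(hall), have(k1), open(d_lab_dock), open(d_lab_hall)} \ {at(hall)} = {have(k1), open(d_lab_dock), open(d_lab_hall)}
  ∪ pre   = {have(k1), open(d_lab_dock), open(d_lab_hall)} ∪ {at(lab), open(d_lab_hall)}
          = {at(lab), have(k1), open(d_lab_dock), open(d_lab_hall)}

== RESULT ==
["at(lab)", "have(k1)", "open(d_lab_dock)", "open(d_lab_hall)"]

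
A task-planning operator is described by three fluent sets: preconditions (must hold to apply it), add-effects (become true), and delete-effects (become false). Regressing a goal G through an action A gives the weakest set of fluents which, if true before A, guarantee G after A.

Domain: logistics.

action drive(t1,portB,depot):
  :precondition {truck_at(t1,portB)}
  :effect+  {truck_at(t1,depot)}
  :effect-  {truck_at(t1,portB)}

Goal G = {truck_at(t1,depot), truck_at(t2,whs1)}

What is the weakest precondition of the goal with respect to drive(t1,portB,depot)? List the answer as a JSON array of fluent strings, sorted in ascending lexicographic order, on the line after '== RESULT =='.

Regress:
  G ∩ del = {}  (empty — regression defined)
  G \ add = {truck_at(t1,depot), truck_at(t2,whs1)} \ {truck_at(t1,depot)} = {truck_at(t2,whs1)}
  ∪ pre   = {truck_at(t2,whs1)} ∪ {truck_at(t1,portB)}
          = {truck_at(t1,portB), truck_at(t2,whs1)}

== RESULT ==
["truck_at(t1,portB)", "truck_at(t2,whs1)"]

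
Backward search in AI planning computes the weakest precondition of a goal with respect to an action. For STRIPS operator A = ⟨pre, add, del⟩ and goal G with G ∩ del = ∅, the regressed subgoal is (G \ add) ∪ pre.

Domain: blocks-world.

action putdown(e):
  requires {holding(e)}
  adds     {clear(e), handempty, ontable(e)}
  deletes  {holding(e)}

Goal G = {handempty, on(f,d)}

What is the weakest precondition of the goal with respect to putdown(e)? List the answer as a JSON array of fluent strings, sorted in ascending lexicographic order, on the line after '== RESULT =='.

Regress:
  G ∩ del = {}  (empty — regression defined)
  G \ add = {handempty, on(f,d)} \ {clear(e), handempty, ontable(e)} = {on(f,d)}
  ∪ pre   = {on(f,d)} ∪ {holding(e)}
          = {holding(e), on(f,d)}

== RESULT ==
["holding(e)", "on(f,d)"]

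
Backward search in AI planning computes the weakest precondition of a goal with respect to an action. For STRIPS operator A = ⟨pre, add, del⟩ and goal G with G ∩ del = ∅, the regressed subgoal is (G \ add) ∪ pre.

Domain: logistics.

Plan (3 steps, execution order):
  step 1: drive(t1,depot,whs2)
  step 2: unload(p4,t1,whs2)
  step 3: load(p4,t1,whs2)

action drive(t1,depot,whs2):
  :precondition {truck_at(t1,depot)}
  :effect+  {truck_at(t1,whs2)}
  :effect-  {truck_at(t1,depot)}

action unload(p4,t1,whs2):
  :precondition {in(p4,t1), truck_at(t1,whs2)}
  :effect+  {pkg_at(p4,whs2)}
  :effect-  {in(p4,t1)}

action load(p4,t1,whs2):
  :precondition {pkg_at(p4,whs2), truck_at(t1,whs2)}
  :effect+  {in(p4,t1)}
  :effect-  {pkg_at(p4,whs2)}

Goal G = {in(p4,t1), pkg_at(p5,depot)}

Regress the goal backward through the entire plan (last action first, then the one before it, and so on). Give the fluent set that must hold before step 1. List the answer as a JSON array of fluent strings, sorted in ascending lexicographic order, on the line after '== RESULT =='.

Regress step by step:
  through step 3 (load(p4,t1,whs2)): drop {in(p4,t1)}, keep {pkg_at(p5,depot)}, require {pkg_at(p4,whs2), truck_at(t1,whs2)}
    → {pkg_at(p4,whs2), pkg_at(p5,depot), truck_at(t1,whs2)}
  through step 2 (unload(p4,t1,whs2)): drop {pkg_at(p4,whs2)}, keep {pkg_at(p5,depot), truck_at(t1,whs2)}, require {in(p4,t1), truck_at(t1,whs2)}
    → {in(p4,t1), pkg_at(p5,depot), truck_at(t1,whs2)}
  through step 1 (drive(t1,depot,whs2)): drop {truck_at(t1,whs2)}, keep {in(p4,t1), pkg_at(p5,depot)}, require {truck_at(t1,depot)}
    → {in(p4,t1), pkg_at(p5,depot), truck_at(t1,depot)}

== RESULT ==
["in(p4,t1)", "pkg_at(p5,depot)", "truck_at(t1,depot)"]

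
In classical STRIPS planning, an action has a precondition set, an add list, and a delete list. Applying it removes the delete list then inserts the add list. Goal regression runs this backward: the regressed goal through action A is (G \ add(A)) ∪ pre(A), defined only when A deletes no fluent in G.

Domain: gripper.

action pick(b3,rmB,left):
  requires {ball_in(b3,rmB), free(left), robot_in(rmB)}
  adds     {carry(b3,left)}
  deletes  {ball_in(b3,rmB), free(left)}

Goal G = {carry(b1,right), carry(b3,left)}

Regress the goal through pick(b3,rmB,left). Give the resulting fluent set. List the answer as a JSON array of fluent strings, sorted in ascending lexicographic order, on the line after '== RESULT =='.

Regress:
  G ∩ del = {}  (empty — regression defined)
  G \ add = {carry(b1,right), carry(b3,left)} \ {carry(b3,left)} = {carry(b1,right)}
  ∪ pre   = {carry(b1,right)} ∪ {ball_in(b3,rmB), free(left), robot_in(rmB)}
          = {ball_in(b3,rmB), carry(b1,right), free(left), robot_in(rmB)}

== RESULT ==
["ball_in(b3,rmB)", "carry(b1,right)", "free(left)", "robot_in(rmB)"]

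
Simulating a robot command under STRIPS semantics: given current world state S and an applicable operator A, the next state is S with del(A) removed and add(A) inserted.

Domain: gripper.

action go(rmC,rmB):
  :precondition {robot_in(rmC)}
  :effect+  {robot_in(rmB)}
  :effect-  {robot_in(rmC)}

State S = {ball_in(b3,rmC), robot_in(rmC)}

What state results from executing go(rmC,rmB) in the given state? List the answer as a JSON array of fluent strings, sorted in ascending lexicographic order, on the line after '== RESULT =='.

Progress:
  pre ⊆ S: {robot_in(rmC)} ⊆ S  — applicable
  S \ del = {ball_in(b3,rmC)}
  ∪ add   = {ball_in(b3,rmC), robot_in(rmB)}

== RESULT ==
["ball_in(b3,rmC)", "robot_in(rmB)"]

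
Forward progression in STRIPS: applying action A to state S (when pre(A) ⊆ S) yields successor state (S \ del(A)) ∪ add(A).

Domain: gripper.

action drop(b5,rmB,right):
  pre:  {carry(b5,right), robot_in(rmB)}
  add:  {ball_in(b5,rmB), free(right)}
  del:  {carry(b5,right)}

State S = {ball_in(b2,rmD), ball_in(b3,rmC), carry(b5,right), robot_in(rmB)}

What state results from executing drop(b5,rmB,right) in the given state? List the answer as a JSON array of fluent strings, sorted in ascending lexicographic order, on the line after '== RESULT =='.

Progress:
  pre ⊆ S: {carry(b5,right), robot_in(rmB)} ⊆ S  — applicable
  S \ del = {ball_in(b2,rmD), ball_in(b3,rmC), robot_in(rmB)}
  ∪ add   = {ball_in(b2,rmD), ball_in(b3,rmC), ball_in(b5,rmB), free(right), robot_in(rmB)}

== RESULT ==
["ball_in(b2,rmD)", "ball_in(b3,rmC)", "ball_in(b5,rmB)", "free(right)", "robot_in(rmB)"]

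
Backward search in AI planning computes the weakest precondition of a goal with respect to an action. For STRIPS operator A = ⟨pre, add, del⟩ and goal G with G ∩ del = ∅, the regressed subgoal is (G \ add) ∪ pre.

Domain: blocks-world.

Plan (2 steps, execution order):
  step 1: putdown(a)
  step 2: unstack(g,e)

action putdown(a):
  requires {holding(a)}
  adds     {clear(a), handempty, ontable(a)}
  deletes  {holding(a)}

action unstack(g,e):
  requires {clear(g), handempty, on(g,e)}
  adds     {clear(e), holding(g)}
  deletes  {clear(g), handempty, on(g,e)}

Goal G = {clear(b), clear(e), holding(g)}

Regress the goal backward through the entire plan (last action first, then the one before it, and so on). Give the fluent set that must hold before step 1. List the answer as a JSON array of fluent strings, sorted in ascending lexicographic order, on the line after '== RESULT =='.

Regress step by step:
  through step 2 (unstack(g,e)): drop {clear(e), holding(g)}, keep {clear(b)}, require {clear(g), handempty, on(g,e)}
    → {clear(b), clear(g), handempty, on(g,e)}
  through step 1 (putdown(a)): drop {handempty}, keep {clear(b), clear(g), on(g,e)}, require {holding(a)}
    → {clear(b), clear(g), holding(a), on(g,e)}

== RESULT ==
["clear(b)", "clear(g)", "holding(a)", "on(g,e)"]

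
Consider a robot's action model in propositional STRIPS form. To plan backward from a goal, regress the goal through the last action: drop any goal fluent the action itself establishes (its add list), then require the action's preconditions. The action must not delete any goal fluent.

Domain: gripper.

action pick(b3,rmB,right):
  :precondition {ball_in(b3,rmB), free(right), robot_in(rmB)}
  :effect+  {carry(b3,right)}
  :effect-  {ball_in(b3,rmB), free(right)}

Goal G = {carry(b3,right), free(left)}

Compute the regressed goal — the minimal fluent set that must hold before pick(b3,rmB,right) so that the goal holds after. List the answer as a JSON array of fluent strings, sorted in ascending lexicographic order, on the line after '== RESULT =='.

Compute (G \ add) ∪ pre:
  G ∩ del = {}  (empty — regression defined)
  G \ add = {carry(b3,right), free(left)} \ {carry(b3,right)} = {free(left)}
  ∪ pre   = {free(left)} ∪ {ball_in(b3,rmB), free(right), robot_in(rmB)}
          = {ball_in(b3,rmB), free(left), free(right), robot_in(rmB)}

== RESULT ==
["ball_in(b3,rmB)", "free(left)", "free(right)", "robot_in(rmB)"]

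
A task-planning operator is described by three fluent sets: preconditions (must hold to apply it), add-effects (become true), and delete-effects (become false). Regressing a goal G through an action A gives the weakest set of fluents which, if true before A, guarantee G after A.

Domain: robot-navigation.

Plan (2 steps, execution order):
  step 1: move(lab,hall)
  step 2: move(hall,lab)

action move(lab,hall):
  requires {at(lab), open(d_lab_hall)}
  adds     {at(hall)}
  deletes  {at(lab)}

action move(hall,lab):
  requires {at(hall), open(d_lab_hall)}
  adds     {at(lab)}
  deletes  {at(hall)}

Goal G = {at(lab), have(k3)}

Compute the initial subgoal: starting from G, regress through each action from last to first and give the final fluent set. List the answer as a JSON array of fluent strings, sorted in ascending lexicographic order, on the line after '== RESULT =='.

Work backward from the goal:
  through step 2 (move(hall,lab)): drop {at(lab)}, keep {have(k3)}, require {at(hall), open(d_lab_hall)}
    → {at(hall), have(k3), open(d_lab_hall)}
  through step 1 (move(lab,hall)): drop {at(hall)}, keep {have(k3), open(d_lab_hall)}, require {at(lab), open(d_lab_hall)}
    → {at(lab), have(k3), open(d_lab_hall)}

== RESULT ==
["at(lab)", "have(k3)", "open(d_lab_hall)"]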